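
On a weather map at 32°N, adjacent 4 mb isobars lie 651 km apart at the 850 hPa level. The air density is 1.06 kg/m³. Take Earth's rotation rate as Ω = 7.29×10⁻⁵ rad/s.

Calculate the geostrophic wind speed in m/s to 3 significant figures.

7.50 m/s

Coriolis parameter at 32°N:
f = 2Ω sin φ = 2 × 7.29×10⁻⁵ × sin 32° = 7.73×10⁻⁵ s⁻¹
Pressure gradient: |∂P/∂n| = 400 Pa / 651000 m = 6.14×10⁻⁴ Pa/m
Geostrophic balance (pressure-gradient force = Coriolis force):
V_g = (1/(fρ)) |∂P/∂n| = 6.14×10⁻⁴ / (7.73×10⁻⁵ × 1.06) = 7.50 m/s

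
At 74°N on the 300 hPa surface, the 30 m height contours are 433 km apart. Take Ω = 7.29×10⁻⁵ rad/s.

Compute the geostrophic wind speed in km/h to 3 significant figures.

Coriolis parameter at 74°N:
f = 2Ω sin φ = 2 × 7.29×10⁻⁵ × sin 74° = 1.40×10⁻⁴ s⁻¹
Height gradient: |∂Z/∂n| = 30 m / 433000 m = 6.93×10⁻⁵
On a pressure surface, geostrophic balance gives V_g = (g/f)|∂Z/∂n|:
V_g = 9.81 × 6.93×10⁻⁵ / 1.40×10⁻⁴ = 4.85 m/s
Converting: 4.85 m/s × 3.6 = 17.5 km/h

17.5 km/h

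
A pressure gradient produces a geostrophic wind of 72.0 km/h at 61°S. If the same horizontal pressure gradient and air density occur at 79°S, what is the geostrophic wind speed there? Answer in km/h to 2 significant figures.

64 km/h

With the same pressure gradient and density, V_g ∝ 1/f ∝ 1/sin φ.
V₂ = V₁ · sin φ₁ / sin φ₂ = 72.0 × sin 61° / sin 79°
V₂ = 72.0 × 0.8746/0.9816 = 64 km/h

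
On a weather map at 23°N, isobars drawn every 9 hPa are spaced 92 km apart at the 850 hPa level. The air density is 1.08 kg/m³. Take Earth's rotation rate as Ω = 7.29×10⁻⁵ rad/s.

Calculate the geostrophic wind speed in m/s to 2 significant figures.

160 m/s

Coriolis parameter at 23°N:
f = 2Ω sin φ = 2 × 7.29×10⁻⁵ × sin 23° = 5.70×10⁻⁵ s⁻¹
Pressure gradient: |∂P/∂n| = 900 Pa / 92000 m = 9.78×10⁻³ Pa/m
Geostrophic balance (pressure-gradient force = Coriolis force):
V_g = (1/(fρ)) |∂P/∂n| = 9.78×10⁻³ / (5.70×10⁻⁵ × 1.08) = 159 m/s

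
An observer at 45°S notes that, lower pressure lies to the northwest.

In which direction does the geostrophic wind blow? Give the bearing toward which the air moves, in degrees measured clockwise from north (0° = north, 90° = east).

225°

The pressure-gradient force points toward the northwest (bearing 315°).
Geostrophic balance: in the Southern Hemisphere the Coriolis force deflects motion to the left, so the geostrophic wind blows 90° to the left of the pressure-gradient force (low pressure on the right).
Rotating 315° by 90° counterclockwise gives 225° — the wind blows toward the southwest.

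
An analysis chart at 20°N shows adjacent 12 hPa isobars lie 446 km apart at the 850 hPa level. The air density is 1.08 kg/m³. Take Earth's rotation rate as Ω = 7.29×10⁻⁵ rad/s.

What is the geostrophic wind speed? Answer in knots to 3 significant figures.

Coriolis parameter at 20°N:
f = 2Ω sin φ = 2 × 7.29×10⁻⁵ × sin 20° = 4.99×10⁻⁵ s⁻¹
Pressure gradient: |∂P/∂n| = 1200 Pa / 446000 m = 2.69×10⁻³ Pa/m
Geostrophic balance (pressure-gradient force = Coriolis force):
V_g = (1/(fρ)) |∂P/∂n| = 2.69×10⁻³ / (4.99×10⁻⁵ × 1.08) = 50.0 m/s
Converting: 50.0 m/s × 1.944 = 97.1 knots

97.1 knots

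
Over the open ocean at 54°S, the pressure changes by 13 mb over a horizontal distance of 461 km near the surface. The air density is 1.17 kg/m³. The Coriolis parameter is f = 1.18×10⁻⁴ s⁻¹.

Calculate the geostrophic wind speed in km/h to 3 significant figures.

Pressure gradient: |∂P/∂n| = 1300 Pa / 461000 m = 2.82×10⁻³ Pa/m
Geostrophic balance (pressure-gradient force = Coriolis force):
V_g = (1/(fρ)) |∂P/∂n| = 2.82×10⁻³ / (1.18×10⁻⁴ × 1.17) = 20.4 m/s
Converting: 20.4 m/s × 3.6 = 73.5 km/h

73.5 km/h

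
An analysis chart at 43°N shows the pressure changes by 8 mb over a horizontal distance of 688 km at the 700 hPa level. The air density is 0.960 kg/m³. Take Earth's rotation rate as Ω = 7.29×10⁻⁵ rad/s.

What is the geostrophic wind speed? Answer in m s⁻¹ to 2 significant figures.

12 m s⁻¹

Coriolis parameter at 43°N:
f = 2Ω sin φ = 2 × 7.29×10⁻⁵ × sin 43° = 9.94×10⁻⁵ s⁻¹
Pressure gradient: |∂P/∂n| = 800 Pa / 688000 m = 1.16×10⁻³ Pa/m
Geostrophic balance (pressure-gradient force = Coriolis force):
V_g = (1/(fρ)) |∂P/∂n| = 1.16×10⁻³ / (9.94×10⁻⁵ × 0.960) = 12.2 m/s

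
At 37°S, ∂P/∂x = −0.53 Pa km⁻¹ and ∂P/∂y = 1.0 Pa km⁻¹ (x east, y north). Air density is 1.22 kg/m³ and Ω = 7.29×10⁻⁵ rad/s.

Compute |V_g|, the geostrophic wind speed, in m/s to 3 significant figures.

10.6 m/s

Coriolis parameter at 37°S:
f = 2Ω sin φ = 2 × 7.29×10⁻⁵ × sin 37° = 8.77×10⁻⁵ s⁻¹
In the Southern Hemisphere f is negative: f = −8.77×10⁻⁵ s⁻¹.
Component geostrophic relations (x east, y north):
u_g = −(1/(fρ)) ∂P/∂y,  v_g = (1/(fρ)) ∂P/∂x
u_g = −(1.0×10⁻³)/(−8.77×10⁻⁵ × 1.22) = 9.34 m/s;  v_g = (−0.53×10⁻³)/(−8.77×10⁻⁵ × 1.22) = 4.95 m/s
|V_g| = √(u_g² + v_g²) = 10.6 m/s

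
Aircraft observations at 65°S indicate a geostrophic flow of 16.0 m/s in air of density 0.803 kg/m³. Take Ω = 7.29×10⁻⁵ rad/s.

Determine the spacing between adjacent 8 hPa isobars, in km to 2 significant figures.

470 km

Coriolis parameter at 65°S:
f = 2Ω sin φ = 2 × 7.29×10⁻⁵ × sin 65° = 1.32×10⁻⁴ s⁻¹
Geostrophic balance rearranged: |∂P/∂n| = f ρ V_g
|∂P/∂n| = 1.32×10⁻⁴ × 0.803 × 16.0 = 1.70×10⁻³ Pa/m
Isobar spacing: Δn = ΔP/|∂P/∂n| = 800 Pa / 1.70×10⁻³ Pa/m = 471217 m ≈ 470 km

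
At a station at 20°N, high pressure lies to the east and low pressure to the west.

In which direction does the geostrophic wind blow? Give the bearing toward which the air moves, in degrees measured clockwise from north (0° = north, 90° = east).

000°

The pressure-gradient force points toward the west (bearing 270°).
Geostrophic balance: in the Northern Hemisphere the Coriolis force deflects motion to the right, so the geostrophic wind blows 90° to the right of the pressure-gradient force (low pressure on the left).
Rotating 270° by 90° clockwise gives 000° — the wind blows toward the north.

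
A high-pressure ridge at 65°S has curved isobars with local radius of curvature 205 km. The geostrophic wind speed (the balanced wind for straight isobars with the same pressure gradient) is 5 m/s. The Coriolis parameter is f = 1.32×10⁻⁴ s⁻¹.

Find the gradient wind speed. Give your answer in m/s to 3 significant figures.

6.62 m/s

Around a high, pressure-gradient force acts outward with centrifugal, so Coriolis balances both:
fV = (1/ρ)|∂P/∂n| + V²/R  →  V² − fR·V + fR·V_g = 0
With fR = 1.32×10⁻⁴ × 205×10³ m = 27.1 m/s:
V = [fR − √((fR)² − 4 fR V_g)]/2 = [27.1 − √(27.1² − 4×27.1×5)]/2 = 6.62 m/s
Supergeostrophic (V > V_g = 5 m/s), as expected around a high.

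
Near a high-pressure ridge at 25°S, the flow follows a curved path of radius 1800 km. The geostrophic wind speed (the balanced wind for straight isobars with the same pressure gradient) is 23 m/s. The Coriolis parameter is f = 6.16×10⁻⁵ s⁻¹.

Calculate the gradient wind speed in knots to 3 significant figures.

Around a high, pressure-gradient force acts outward with centrifugal, so Coriolis balances both:
fV = (1/ρ)|∂P/∂n| + V²/R  →  V² − fR·V + fR·V_g = 0
With fR = 6.16×10⁻⁵ × 1800×10³ m = 111 m/s:
V = [fR − √((fR)² − 4 fR V_g)]/2 = [111 − √(111² − 4×111×23)]/2 = 32.6 m/s
Supergeostrophic (V > V_g = 23 m/s), as expected around a high.
Converting: 32.6 m/s × 1.944 = 63.3 knots

63.3 knots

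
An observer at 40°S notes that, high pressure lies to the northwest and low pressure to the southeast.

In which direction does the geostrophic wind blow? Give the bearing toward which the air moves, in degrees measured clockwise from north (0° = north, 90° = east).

045°

The pressure-gradient force points toward the southeast (bearing 135°).
Geostrophic balance: in the Southern Hemisphere the Coriolis force deflects motion to the left, so the geostrophic wind blows 90° to the left of the pressure-gradient force (low pressure on the right).
Rotating 135° by 90° counterclockwise gives 045° — the wind blows toward the northeast.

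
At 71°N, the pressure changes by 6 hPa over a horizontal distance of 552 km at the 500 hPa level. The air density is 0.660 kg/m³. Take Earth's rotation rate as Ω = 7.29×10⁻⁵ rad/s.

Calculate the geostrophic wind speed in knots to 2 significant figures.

Coriolis parameter at 71°N:
f = 2Ω sin φ = 2 × 7.29×10⁻⁵ × sin 71° = 1.38×10⁻⁴ s⁻¹
Pressure gradient: |∂P/∂n| = 600 Pa / 552000 m = 1.09×10⁻³ Pa/m
Geostrophic balance (pressure-gradient force = Coriolis force):
V_g = (1/(fρ)) |∂P/∂n| = 1.09×10⁻³ / (1.38×10⁻⁴ × 0.660) = 11.9 m/s
Converting: 11.9 m/s × 1.944 = 23 knots

23 knots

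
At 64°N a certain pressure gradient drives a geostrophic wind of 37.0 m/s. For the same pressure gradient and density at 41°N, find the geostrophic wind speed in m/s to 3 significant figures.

With the same pressure gradient and density, V_g ∝ 1/f ∝ 1/sin φ.
V₂ = V₁ · sin φ₁ / sin φ₂ = 37.0 × sin 64° / sin 41°
V₂ = 37.0 × 0.8988/0.6561 = 50.7 m/s

50.7 m/s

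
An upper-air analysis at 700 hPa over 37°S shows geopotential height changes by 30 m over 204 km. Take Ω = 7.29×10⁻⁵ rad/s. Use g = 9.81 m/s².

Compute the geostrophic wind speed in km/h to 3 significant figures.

59.2 km/h

Coriolis parameter at 37°S:
f = 2Ω sin φ = 2 × 7.29×10⁻⁵ × sin 37° = 8.77×10⁻⁵ s⁻¹
Height gradient: |∂Z/∂n| = 30 m / 204000 m = 1.47×10⁻⁴
On a pressure surface, geostrophic balance gives V_g = (g/f)|∂Z/∂n|:
V_g = 9.81 × 1.47×10⁻⁴ / 8.77×10⁻⁵ = 16.4 m/s
Converting: 16.4 m/s × 3.6 = 59.2 km/h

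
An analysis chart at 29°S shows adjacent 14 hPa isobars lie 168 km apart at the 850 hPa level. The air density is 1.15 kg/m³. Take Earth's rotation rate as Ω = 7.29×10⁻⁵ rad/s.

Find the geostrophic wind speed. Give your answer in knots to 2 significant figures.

Coriolis parameter at 29°S:
f = 2Ω sin φ = 2 × 7.29×10⁻⁵ × sin 29° = 7.07×10⁻⁵ s⁻¹
Pressure gradient: |∂P/∂n| = 1400 Pa / 168000 m = 8.33×10⁻³ Pa/m
Geostrophic balance (pressure-gradient force = Coriolis force):
V_g = (1/(fρ)) |∂P/∂n| = 8.33×10⁻³ / (7.07×10⁻⁵ × 1.15) = 103 m/s
Converting: 103 m/s × 1.944 = 200 knots

200 knots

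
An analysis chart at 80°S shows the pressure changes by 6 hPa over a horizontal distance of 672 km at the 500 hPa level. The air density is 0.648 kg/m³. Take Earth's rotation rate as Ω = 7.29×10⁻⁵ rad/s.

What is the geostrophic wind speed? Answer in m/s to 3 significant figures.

9.60 m/s

Coriolis parameter at 80°S:
f = 2Ω sin φ = 2 × 7.29×10⁻⁵ × sin 80° = 1.44×10⁻⁴ s⁻¹
Pressure gradient: |∂P/∂n| = 600 Pa / 672000 m = 8.93×10⁻⁴ Pa/m
Geostrophic balance (pressure-gradient force = Coriolis force):
V_g = (1/(fρ)) |∂P/∂n| = 8.93×10⁻⁴ / (1.44×10⁻⁴ × 0.648) = 9.60 m/s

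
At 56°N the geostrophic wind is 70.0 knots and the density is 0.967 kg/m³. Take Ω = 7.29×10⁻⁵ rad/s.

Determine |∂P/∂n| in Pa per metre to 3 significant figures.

4.21×10⁻³ Pa/m

Coriolis parameter at 56°N:
f = 2Ω sin φ = 2 × 7.29×10⁻⁵ × sin 56° = 1.21×10⁻⁴ s⁻¹
Wind speed in SI: 70.0 knots = 36.0 m/s
Geostrophic balance rearranged: |∂P/∂n| = f ρ V_g
|∂P/∂n| = 1.21×10⁻⁴ × 0.967 × 36.0 = 4.21×10⁻³ Pa/m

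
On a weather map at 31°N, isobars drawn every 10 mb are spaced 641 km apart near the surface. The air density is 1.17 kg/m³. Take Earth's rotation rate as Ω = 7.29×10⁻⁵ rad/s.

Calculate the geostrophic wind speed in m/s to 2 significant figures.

Coriolis parameter at 31°N:
f = 2Ω sin φ = 2 × 7.29×10⁻⁵ × sin 31° = 7.51×10⁻⁵ s⁻¹
Pressure gradient: |∂P/∂n| = 1000 Pa / 641000 m = 1.56×10⁻³ Pa/m
Geostrophic balance (pressure-gradient force = Coriolis force):
V_g = (1/(fρ)) |∂P/∂n| = 1.56×10⁻³ / (7.51×10⁻⁵ × 1.17) = 17.8 m/s

18 m/s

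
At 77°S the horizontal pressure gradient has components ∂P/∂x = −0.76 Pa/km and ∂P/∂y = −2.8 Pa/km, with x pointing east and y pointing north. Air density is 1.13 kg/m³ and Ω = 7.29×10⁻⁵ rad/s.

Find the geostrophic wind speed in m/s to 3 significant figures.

Coriolis parameter at 77°S:
f = 2Ω sin φ = 2 × 7.29×10⁻⁵ × sin 77° = 1.42×10⁻⁴ s⁻¹
In the Southern Hemisphere f is negative: f = −1.42×10⁻⁴ s⁻¹.
Component geostrophic relations (x east, y north):
u_g = −(1/(fρ)) ∂P/∂y,  v_g = (1/(fρ)) ∂P/∂x
u_g = −(−2.8×10⁻³)/(−1.42×10⁻⁴ × 1.13) = −17.4 m/s;  v_g = (−0.76×10⁻³)/(−1.42×10⁻⁴ × 1.13) = 4.73 m/s
|V_g| = √(u_g² + v_g²) = 18.1 m/s

18.1 m/s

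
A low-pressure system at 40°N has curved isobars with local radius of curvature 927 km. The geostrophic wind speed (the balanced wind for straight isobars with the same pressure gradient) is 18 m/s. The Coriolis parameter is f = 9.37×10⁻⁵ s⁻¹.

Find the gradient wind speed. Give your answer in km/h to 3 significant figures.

Around a low, centrifugal force acts outward with Coriolis, so pressure-gradient force balances both:
(1/ρ)|∂P/∂n| = fV + V²/R  →  V² + fR·V − fR·V_g = 0
With fR = 9.37×10⁻⁵ × 927×10³ m = 86.9 m/s:
V = [−fR + √((fR)² + 4 fR V_g)]/2 = [−86.9 + √(86.9² + 4×86.9×18)]/2 = 15.3 m/s
Subgeostrophic (V < V_g = 18 m/s), as expected around a low.
Converting: 15.3 m/s × 3.6 = 55.1 km/h

55.1 km/h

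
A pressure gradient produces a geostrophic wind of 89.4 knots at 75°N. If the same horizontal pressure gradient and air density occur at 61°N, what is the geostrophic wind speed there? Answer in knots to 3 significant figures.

With the same pressure gradient and density, V_g ∝ 1/f ∝ 1/sin φ.
V₂ = V₁ · sin φ₁ / sin φ₂ = 89.4 × sin 75° / sin 61°
V₂ = 89.4 × 0.9659/0.8746 = 98.7 knots

98.7 knots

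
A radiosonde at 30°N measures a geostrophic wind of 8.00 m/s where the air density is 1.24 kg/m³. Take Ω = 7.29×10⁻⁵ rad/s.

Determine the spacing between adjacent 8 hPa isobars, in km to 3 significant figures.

1110 km

Coriolis parameter at 30°N:
f = 2Ω sin φ = 2 × 7.29×10⁻⁵ × sin 30° = 7.29×10⁻⁵ s⁻¹
Geostrophic balance rearranged: |∂P/∂n| = f ρ V_g
|∂P/∂n| = 7.29×10⁻⁵ × 1.24 × 8.00 = 7.23×10⁻⁴ Pa/m
Isobar spacing: Δn = ΔP/|∂P/∂n| = 800 Pa / 7.23×10⁻⁴ Pa/m = 1106244 m ≈ 1110 km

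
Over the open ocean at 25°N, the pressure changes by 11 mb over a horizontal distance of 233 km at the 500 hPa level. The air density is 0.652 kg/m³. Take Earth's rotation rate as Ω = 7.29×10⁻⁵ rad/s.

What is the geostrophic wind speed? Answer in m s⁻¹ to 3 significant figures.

118 m s⁻¹

Coriolis parameter at 25°N:
f = 2Ω sin φ = 2 × 7.29×10⁻⁵ × sin 25° = 6.16×10⁻⁵ s⁻¹
Pressure gradient: |∂P/∂n| = 1100 Pa / 233000 m = 4.72×10⁻³ Pa/m
Geostrophic balance (pressure-gradient force = Coriolis force):
V_g = (1/(fρ)) |∂P/∂n| = 4.72×10⁻³ / (6.16×10⁻⁵ × 0.652) = 118 m/s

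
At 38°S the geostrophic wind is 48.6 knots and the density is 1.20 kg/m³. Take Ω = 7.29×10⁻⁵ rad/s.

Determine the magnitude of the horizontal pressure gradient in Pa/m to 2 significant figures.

Coriolis parameter at 38°S:
f = 2Ω sin φ = 2 × 7.29×10⁻⁵ × sin 38° = 8.98×10⁻⁵ s⁻¹
Wind speed in SI: 48.6 knots = 25.0 m/s
Geostrophic balance rearranged: |∂P/∂n| = f ρ V_g
|∂P/∂n| = 8.98×10⁻⁵ × 1.20 × 25.0 = 2.69×10⁻³ Pa/m

2.7×10⁻³ Pa/m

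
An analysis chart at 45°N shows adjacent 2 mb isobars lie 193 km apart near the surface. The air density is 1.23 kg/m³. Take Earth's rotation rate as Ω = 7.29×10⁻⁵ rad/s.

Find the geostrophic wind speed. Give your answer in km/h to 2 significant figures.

Coriolis parameter at 45°N:
f = 2Ω sin φ = 2 × 7.29×10⁻⁵ × sin 45° = 1.03×10⁻⁴ s⁻¹
Pressure gradient: |∂P/∂n| = 200 Pa / 193000 m = 1.04×10⁻³ Pa/m
Geostrophic balance (pressure-gradient force = Coriolis force):
V_g = (1/(fρ)) |∂P/∂n| = 1.04×10⁻³ / (1.03×10⁻⁴ × 1.23) = 8.17 m/s
Converting: 8.17 m/s × 3.6 = 29 km/h

29 km/h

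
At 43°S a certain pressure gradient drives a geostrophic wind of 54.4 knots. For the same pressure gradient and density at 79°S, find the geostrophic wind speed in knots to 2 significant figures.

With the same pressure gradient and density, V_g ∝ 1/f ∝ 1/sin φ.
V₂ = V₁ · sin φ₁ / sin φ₂ = 54.4 × sin 43° / sin 79°
V₂ = 54.4 × 0.6820/0.9816 = 38 knots

38 knots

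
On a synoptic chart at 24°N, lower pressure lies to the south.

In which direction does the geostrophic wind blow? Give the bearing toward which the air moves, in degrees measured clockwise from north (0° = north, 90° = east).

The pressure-gradient force points toward the south (bearing 180°).
Geostrophic balance: in the Northern Hemisphere the Coriolis force deflects motion to the right, so the geostrophic wind blows 90° to the right of the pressure-gradient force (low pressure on the left).
Rotating 180° by 90° clockwise gives 270° — the wind blows toward the west.

270°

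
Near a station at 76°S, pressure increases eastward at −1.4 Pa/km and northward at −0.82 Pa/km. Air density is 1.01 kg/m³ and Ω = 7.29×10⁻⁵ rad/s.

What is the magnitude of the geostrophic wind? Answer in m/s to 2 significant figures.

Coriolis parameter at 76°S:
f = 2Ω sin φ = 2 × 7.29×10⁻⁵ × sin 76° = 1.41×10⁻⁴ s⁻¹
In the Southern Hemisphere f is negative: f = −1.41×10⁻⁴ s⁻¹.
Component geostrophic relations (x east, y north):
u_g = −(1/(fρ)) ∂P/∂y,  v_g = (1/(fρ)) ∂P/∂x
u_g = −(−0.82×10⁻³)/(−1.41×10⁻⁴ × 1.01) = −5.74 m/s;  v_g = (−1.4×10⁻³)/(−1.41×10⁻⁴ × 1.01) = 9.80 m/s
|V_g| = √(u_g² + v_g²) = 11.4 m/s

11 m/s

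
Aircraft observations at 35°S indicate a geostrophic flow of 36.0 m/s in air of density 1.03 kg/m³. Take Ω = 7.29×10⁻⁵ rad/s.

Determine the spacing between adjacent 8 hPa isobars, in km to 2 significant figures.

Coriolis parameter at 35°S:
f = 2Ω sin φ = 2 × 7.29×10⁻⁵ × sin 35° = 8.36×10⁻⁵ s⁻¹
Geostrophic balance rearranged: |∂P/∂n| = f ρ V_g
|∂P/∂n| = 8.36×10⁻⁵ × 1.03 × 36.0 = 3.10×10⁻³ Pa/m
Isobar spacing: Δn = ΔP/|∂P/∂n| = 800 Pa / 3.10×10⁻³ Pa/m = 257989 m ≈ 260 km

260 km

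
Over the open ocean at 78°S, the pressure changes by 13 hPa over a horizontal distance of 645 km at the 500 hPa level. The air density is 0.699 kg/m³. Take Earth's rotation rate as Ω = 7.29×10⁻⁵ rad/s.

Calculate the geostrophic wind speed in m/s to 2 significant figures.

20 m/s

Coriolis parameter at 78°S:
f = 2Ω sin φ = 2 × 7.29×10⁻⁵ × sin 78° = 1.43×10⁻⁴ s⁻¹
Pressure gradient: |∂P/∂n| = 1300 Pa / 645000 m = 2.02×10⁻³ Pa/m
Geostrophic balance (pressure-gradient force = Coriolis force):
V_g = (1/(fρ)) |∂P/∂n| = 2.02×10⁻³ / (1.43×10⁻⁴ × 0.699) = 20.2 m/s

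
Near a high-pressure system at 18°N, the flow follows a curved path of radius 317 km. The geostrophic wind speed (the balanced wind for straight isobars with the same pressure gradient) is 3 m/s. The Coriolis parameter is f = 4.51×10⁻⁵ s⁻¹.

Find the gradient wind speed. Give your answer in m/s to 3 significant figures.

4.28 m/s

Around a high, pressure-gradient force acts outward with centrifugal, so Coriolis balances both:
fV = (1/ρ)|∂P/∂n| + V²/R  →  V² − fR·V + fR·V_g = 0
With fR = 4.51×10⁻⁵ × 317×10³ m = 14.3 m/s:
V = [fR − √((fR)² − 4 fR V_g)]/2 = [14.3 − √(14.3² − 4×14.3×3)]/2 = 4.28 m/s
Supergeostrophic (V > V_g = 3 m/s), as expected around a high.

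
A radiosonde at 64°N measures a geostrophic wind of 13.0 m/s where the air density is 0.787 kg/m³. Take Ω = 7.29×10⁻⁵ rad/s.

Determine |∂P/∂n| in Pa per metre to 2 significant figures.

1.3×10⁻³ Pa/m

Coriolis parameter at 64°N:
f = 2Ω sin φ = 2 × 7.29×10⁻⁵ × sin 64° = 1.31×10⁻⁴ s⁻¹
Geostrophic balance rearranged: |∂P/∂n| = f ρ V_g
|∂P/∂n| = 1.31×10⁻⁴ × 0.787 × 13.0 = 1.34×10⁻³ Pa/m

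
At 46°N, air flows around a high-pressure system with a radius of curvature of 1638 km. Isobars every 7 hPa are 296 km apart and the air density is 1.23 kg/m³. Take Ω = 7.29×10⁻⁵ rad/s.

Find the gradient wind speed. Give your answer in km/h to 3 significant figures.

75.1 km/h

Coriolis parameter at 46°N:
f = 2Ω sin φ = 2 × 7.29×10⁻⁵ × sin 46° = 1.05×10⁻⁴ s⁻¹
Pressure gradient: |∂P/∂n| = 700 Pa / 296000 m = 2.36×10⁻³ Pa/m
Geostrophic speed: V_g = |∂P/∂n|/(fρ) = 2.36×10⁻³/(1.05×10⁻⁴ × 1.23) = 18.3 m/s
Around a high, pressure-gradient force acts outward with centrifugal, so Coriolis balances both:
fV = (1/ρ)|∂P/∂n| + V²/R  →  V² − fR·V + fR·V_g = 0
With fR = 1.05×10⁻⁴ × 1638×10³ m = 172 m/s:
V = [fR − √((fR)² − 4 fR V_g)]/2 = [172 − √(172² − 4×172×18.3)]/2 = 20.9 m/s
Supergeostrophic (V > V_g = 18.3 m/s), as expected around a high.
Converting: 20.9 m/s × 3.6 = 75.1 km/h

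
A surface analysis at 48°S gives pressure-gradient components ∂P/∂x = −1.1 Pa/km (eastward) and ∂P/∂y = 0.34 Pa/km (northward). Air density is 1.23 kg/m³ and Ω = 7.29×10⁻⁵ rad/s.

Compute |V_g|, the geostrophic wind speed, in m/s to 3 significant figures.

8.64 m/s

Coriolis parameter at 48°S:
f = 2Ω sin φ = 2 × 7.29×10⁻⁵ × sin 48° = 1.08×10⁻⁴ s⁻¹
In the Southern Hemisphere f is negative: f = −1.08×10⁻⁴ s⁻¹.
Component geostrophic relations (x east, y north):
u_g = −(1/(fρ)) ∂P/∂y,  v_g = (1/(fρ)) ∂P/∂x
u_g = −(0.34×10⁻³)/(−1.08×10⁻⁴ × 1.23) = 2.55 m/s;  v_g = (−1.1×10⁻³)/(−1.08×10⁻⁴ × 1.23) = 8.25 m/s
|V_g| = √(u_g² + v_g²) = 8.64 m/s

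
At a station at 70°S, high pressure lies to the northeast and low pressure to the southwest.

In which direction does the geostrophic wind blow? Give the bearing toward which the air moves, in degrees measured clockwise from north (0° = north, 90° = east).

135°

The pressure-gradient force points toward the southwest (bearing 225°).
Geostrophic balance: in the Southern Hemisphere the Coriolis force deflects motion to the left, so the geostrophic wind blows 90° to the left of the pressure-gradient force (low pressure on the right).
Rotating 225° by 90° counterclockwise gives 135° — the wind blows toward the southeast.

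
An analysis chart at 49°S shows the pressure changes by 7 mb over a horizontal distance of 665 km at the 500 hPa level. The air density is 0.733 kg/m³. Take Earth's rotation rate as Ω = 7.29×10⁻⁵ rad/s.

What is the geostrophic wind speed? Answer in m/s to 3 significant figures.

Coriolis parameter at 49°S:
f = 2Ω sin φ = 2 × 7.29×10⁻⁵ × sin 49° = 1.10×10⁻⁴ s⁻¹
Pressure gradient: |∂P/∂n| = 700 Pa / 665000 m = 1.05×10⁻³ Pa/m
Geostrophic balance (pressure-gradient force = Coriolis force):
V_g = (1/(fρ)) |∂P/∂n| = 1.05×10⁻³ / (1.10×10⁻⁴ × 0.733) = 13.1 m/s

13.1 m/s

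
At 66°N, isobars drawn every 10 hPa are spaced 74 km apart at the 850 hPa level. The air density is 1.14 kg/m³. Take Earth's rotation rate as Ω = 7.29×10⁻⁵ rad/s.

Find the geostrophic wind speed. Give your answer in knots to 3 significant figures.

173 knots

Coriolis parameter at 66°N:
f = 2Ω sin φ = 2 × 7.29×10⁻⁵ × sin 66° = 1.33×10⁻⁴ s⁻¹
Pressure gradient: |∂P/∂n| = 1000 Pa / 74000 m = 1.35×10⁻² Pa/m
Geostrophic balance (pressure-gradient force = Coriolis force):
V_g = (1/(fρ)) |∂P/∂n| = 1.35×10⁻² / (1.33×10⁻⁴ × 1.14) = 89.0 m/s
Converting: 89.0 m/s × 1.944 = 173 knots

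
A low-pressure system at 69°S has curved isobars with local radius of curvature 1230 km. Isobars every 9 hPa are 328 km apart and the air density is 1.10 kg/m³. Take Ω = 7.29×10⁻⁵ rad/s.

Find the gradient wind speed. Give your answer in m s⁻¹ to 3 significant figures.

16.7 m s⁻¹

Coriolis parameter at 69°S:
f = 2Ω sin φ = 2 × 7.29×10⁻⁵ × sin 69° = 1.36×10⁻⁴ s⁻¹
Pressure gradient: |∂P/∂n| = 900 Pa / 328000 m = 2.74×10⁻³ Pa/m
Geostrophic speed: V_g = |∂P/∂n|/(fρ) = 2.74×10⁻³/(1.36×10⁻⁴ × 1.10) = 18.3 m/s
Around a low, centrifugal force acts outward with Coriolis, so pressure-gradient force balances both:
(1/ρ)|∂P/∂n| = fV + V²/R  →  V² + fR·V − fR·V_g = 0
With fR = 1.36×10⁻⁴ × 1230×10³ m = 167 m/s:
V = [−fR + √((fR)² + 4 fR V_g)]/2 = [−167 + √(167² + 4×167×18.3)]/2 = 16.7 m/s
Subgeostrophic (V < V_g = 18.3 m/s), as expected around a low.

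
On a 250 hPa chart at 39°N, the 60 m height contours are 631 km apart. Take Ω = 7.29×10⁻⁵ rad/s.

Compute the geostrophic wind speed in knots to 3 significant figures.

19.8 knots

Coriolis parameter at 39°N:
f = 2Ω sin φ = 2 × 7.29×10⁻⁵ × sin 39° = 9.18×10⁻⁵ s⁻¹
Height gradient: |∂Z/∂n| = 60 m / 631000 m = 9.51×10⁻⁵
On a pressure surface, geostrophic balance gives V_g = (g/f)|∂Z/∂n|:
V_g = 9.81 × 9.51×10⁻⁵ / 9.18×10⁻⁵ = 10.2 m/s
Converting: 10.2 m/s × 1.944 = 19.8 knots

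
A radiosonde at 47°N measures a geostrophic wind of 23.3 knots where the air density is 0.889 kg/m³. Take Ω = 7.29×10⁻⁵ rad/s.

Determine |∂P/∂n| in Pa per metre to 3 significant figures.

1.14×10⁻³ Pa/m

Coriolis parameter at 47°N:
f = 2Ω sin φ = 2 × 7.29×10⁻⁵ × sin 47° = 1.07×10⁻⁴ s⁻¹
Wind speed in SI: 23.3 knots = 12.0 m/s
Geostrophic balance rearranged: |∂P/∂n| = f ρ V_g
|∂P/∂n| = 1.07×10⁻⁴ × 0.889 × 12.0 = 1.14×10⁻³ Pa/m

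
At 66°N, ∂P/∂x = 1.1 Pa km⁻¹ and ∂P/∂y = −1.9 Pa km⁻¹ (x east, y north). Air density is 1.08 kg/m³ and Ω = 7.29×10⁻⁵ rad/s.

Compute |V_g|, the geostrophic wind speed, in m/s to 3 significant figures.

15.3 m/s

Coriolis parameter at 66°N:
f = 2Ω sin φ = 2 × 7.29×10⁻⁵ × sin 66° = 1.33×10⁻⁴ s⁻¹
Component geostrophic relations (x east, y north):
u_g = −(1/(fρ)) ∂P/∂y,  v_g = (1/(fρ)) ∂P/∂x
u_g = −(−1.9×10⁻³)/(1.33×10⁻⁴ × 1.08) = 13.2 m/s;  v_g = (1.1×10⁻³)/(1.33×10⁻⁴ × 1.08) = 7.65 m/s
|V_g| = √(u_g² + v_g²) = 15.3 m/s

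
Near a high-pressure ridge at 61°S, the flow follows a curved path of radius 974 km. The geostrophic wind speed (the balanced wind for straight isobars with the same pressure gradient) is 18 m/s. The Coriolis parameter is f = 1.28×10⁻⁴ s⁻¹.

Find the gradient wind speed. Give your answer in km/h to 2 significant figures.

79 km/h

Around a high, pressure-gradient force acts outward with centrifugal, so Coriolis balances both:
fV = (1/ρ)|∂P/∂n| + V²/R  →  V² − fR·V + fR·V_g = 0
With fR = 1.28×10⁻⁴ × 974×10³ m = 125 m/s:
V = [fR − √((fR)² − 4 fR V_g)]/2 = [125 − √(125² − 4×125×18)]/2 = 21.8 m/s
Supergeostrophic (V > V_g = 18 m/s), as expected around a high.
Converting: 21.8 m/s × 3.6 = 79 km/h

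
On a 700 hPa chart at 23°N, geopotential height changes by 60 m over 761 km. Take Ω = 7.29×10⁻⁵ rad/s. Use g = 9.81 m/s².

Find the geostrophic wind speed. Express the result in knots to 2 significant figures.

Coriolis parameter at 23°N:
f = 2Ω sin φ = 2 × 7.29×10⁻⁵ × sin 23° = 5.70×10⁻⁵ s⁻¹
Height gradient: |∂Z/∂n| = 60 m / 761000 m = 7.88×10⁻⁵
On a pressure surface, geostrophic balance gives V_g = (g/f)|∂Z/∂n|:
V_g = 9.81 × 7.88×10⁻⁵ / 5.70×10⁻⁵ = 13.6 m/s
Converting: 13.6 m/s × 1.944 = 26 knots

26 knots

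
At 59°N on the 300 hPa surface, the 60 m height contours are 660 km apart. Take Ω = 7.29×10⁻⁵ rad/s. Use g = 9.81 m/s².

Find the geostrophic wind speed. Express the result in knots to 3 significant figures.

Coriolis parameter at 59°N:
f = 2Ω sin φ = 2 × 7.29×10⁻⁵ × sin 59° = 1.25×10⁻⁴ s⁻¹
Height gradient: |∂Z/∂n| = 60 m / 660000 m = 9.09×10⁻⁵
On a pressure surface, geostrophic balance gives V_g = (g/f)|∂Z/∂n|:
V_g = 9.81 × 9.09×10⁻⁵ / 1.25×10⁻⁴ = 7.14 m/s
Converting: 7.14 m/s × 1.944 = 13.9 knots

13.9 knots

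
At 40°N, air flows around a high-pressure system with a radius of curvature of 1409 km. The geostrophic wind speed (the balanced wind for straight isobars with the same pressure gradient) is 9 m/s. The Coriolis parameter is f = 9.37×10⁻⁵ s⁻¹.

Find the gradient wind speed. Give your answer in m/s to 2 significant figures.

9.7 m/s

Around a high, pressure-gradient force acts outward with centrifugal, so Coriolis balances both:
fV = (1/ρ)|∂P/∂n| + V²/R  →  V² − fR·V + fR·V_g = 0
With fR = 9.37×10⁻⁵ × 1409×10³ m = 132 m/s:
V = [fR − √((fR)² − 4 fR V_g)]/2 = [132 − √(132² − 4×132×9)]/2 = 9.71 m/s
Supergeostrophic (V > V_g = 9 m/s), as expected around a high.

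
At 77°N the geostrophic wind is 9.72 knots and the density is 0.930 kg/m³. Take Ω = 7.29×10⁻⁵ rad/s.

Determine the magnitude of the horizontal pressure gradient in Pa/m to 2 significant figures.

Coriolis parameter at 77°N:
f = 2Ω sin φ = 2 × 7.29×10⁻⁵ × sin 77° = 1.42×10⁻⁴ s⁻¹
Wind speed in SI: 9.72 knots = 5.00 m/s
Geostrophic balance rearranged: |∂P/∂n| = f ρ V_g
|∂P/∂n| = 1.42×10⁻⁴ × 0.930 × 5.00 = 6.61×10⁻⁴ Pa/m

6.6×10⁻⁴ Pa/m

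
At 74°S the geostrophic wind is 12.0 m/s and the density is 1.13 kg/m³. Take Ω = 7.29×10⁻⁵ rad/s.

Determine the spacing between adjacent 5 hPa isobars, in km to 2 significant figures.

260 km

Coriolis parameter at 74°S:
f = 2Ω sin φ = 2 × 7.29×10⁻⁵ × sin 74° = 1.40×10⁻⁴ s⁻¹
Geostrophic balance rearranged: |∂P/∂n| = f ρ V_g
|∂P/∂n| = 1.40×10⁻⁴ × 1.13 × 12.0 = 1.90×10⁻³ Pa/m
Isobar spacing: Δn = ΔP/|∂P/∂n| = 500 Pa / 1.90×10⁻³ Pa/m = 263094 m ≈ 260 km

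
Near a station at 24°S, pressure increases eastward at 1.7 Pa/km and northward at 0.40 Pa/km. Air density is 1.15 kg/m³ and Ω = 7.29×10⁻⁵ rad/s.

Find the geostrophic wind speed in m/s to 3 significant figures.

Coriolis parameter at 24°S:
f = 2Ω sin φ = 2 × 7.29×10⁻⁵ × sin 24° = 5.93×10⁻⁵ s⁻¹
In the Southern Hemisphere f is negative: f = −5.93×10⁻⁵ s⁻¹.
Component geostrophic relations (x east, y north):
u_g = −(1/(fρ)) ∂P/∂y,  v_g = (1/(fρ)) ∂P/∂x
u_g = −(0.40×10⁻³)/(−5.93×10⁻⁵ × 1.15) = 5.87 m/s;  v_g = (1.7×10⁻³)/(−5.93×10⁻⁵ × 1.15) = −24.9 m/s
|V_g| = √(u_g² + v_g²) = 25.6 m/s

25.6 m/s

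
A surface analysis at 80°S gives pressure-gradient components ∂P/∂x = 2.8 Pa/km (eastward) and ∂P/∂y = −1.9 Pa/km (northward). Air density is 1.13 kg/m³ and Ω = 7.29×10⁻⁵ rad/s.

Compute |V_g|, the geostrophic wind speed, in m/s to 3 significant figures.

Coriolis parameter at 80°S:
f = 2Ω sin φ = 2 × 7.29×10⁻⁵ × sin 80° = 1.44×10⁻⁴ s⁻¹
In the Southern Hemisphere f is negative: f = −1.44×10⁻⁴ s⁻¹.
Component geostrophic relations (x east, y north):
u_g = −(1/(fρ)) ∂P/∂y,  v_g = (1/(fρ)) ∂P/∂x
u_g = −(−1.9×10⁻³)/(−1.44×10⁻⁴ × 1.13) = −11.7 m/s;  v_g = (2.8×10⁻³)/(−1.44×10⁻⁴ × 1.13) = −17.3 m/s
|V_g| = √(u_g² + v_g²) = 20.9 m/s

20.9 m/s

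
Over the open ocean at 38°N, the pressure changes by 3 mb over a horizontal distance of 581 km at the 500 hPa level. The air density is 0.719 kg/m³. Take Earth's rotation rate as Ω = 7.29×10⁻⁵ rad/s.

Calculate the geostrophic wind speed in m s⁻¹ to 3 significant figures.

8.00 m s⁻¹

Coriolis parameter at 38°N:
f = 2Ω sin φ = 2 × 7.29×10⁻⁵ × sin 38° = 8.98×10⁻⁵ s⁻¹
Pressure gradient: |∂P/∂n| = 300 Pa / 581000 m = 5.16×10⁻⁴ Pa/m
Geostrophic balance (pressure-gradient force = Coriolis force):
V_g = (1/(fρ)) |∂P/∂n| = 5.16×10⁻⁴ / (8.98×10⁻⁵ × 0.719) = 8.00 m/s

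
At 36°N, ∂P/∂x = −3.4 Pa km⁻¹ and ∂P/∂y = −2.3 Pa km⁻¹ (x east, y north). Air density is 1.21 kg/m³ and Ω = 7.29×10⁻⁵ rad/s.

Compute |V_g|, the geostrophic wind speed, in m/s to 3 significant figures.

Coriolis parameter at 36°N:
f = 2Ω sin φ = 2 × 7.29×10⁻⁵ × sin 36° = 8.57×10⁻⁵ s⁻¹
Component geostrophic relations (x east, y north):
u_g = −(1/(fρ)) ∂P/∂y,  v_g = (1/(fρ)) ∂P/∂x
u_g = −(−2.3×10⁻³)/(8.57×10⁻⁵ × 1.21) = 22.2 m/s;  v_g = (−3.4×10⁻³)/(8.57×10⁻⁵ × 1.21) = −32.8 m/s
|V_g| = √(u_g² + v_g²) = 39.6 m/s

39.6 m/s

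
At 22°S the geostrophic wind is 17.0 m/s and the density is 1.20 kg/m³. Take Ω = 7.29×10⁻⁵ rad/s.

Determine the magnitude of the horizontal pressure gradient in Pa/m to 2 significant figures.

Coriolis parameter at 22°S:
f = 2Ω sin φ = 2 × 7.29×10⁻⁵ × sin 22° = 5.46×10⁻⁵ s⁻¹
Geostrophic balance rearranged: |∂P/∂n| = f ρ V_g
|∂P/∂n| = 5.46×10⁻⁵ × 1.20 × 17.0 = 1.11×10⁻³ Pa/m

1.1×10⁻³ Pa/m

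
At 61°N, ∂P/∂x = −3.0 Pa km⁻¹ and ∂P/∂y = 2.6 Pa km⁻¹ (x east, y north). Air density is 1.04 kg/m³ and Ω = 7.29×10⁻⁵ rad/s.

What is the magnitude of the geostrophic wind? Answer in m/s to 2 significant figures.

30 m/s

Coriolis parameter at 61°N:
f = 2Ω sin φ = 2 × 7.29×10⁻⁵ × sin 61° = 1.28×10⁻⁴ s⁻¹
Component geostrophic relations (x east, y north):
u_g = −(1/(fρ)) ∂P/∂y,  v_g = (1/(fρ)) ∂P/∂x
u_g = −(2.6×10⁻³)/(1.28×10⁻⁴ × 1.04) = −19.6 m/s;  v_g = (−3.0×10⁻³)/(1.28×10⁻⁴ × 1.04) = −22.6 m/s
|V_g| = √(u_g² + v_g²) = 29.9 m/s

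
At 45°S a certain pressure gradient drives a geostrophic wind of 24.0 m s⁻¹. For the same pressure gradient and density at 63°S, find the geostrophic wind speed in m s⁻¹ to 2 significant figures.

19 m s⁻¹

With the same pressure gradient and density, V_g ∝ 1/f ∝ 1/sin φ.
V₂ = V₁ · sin φ₁ / sin φ₂ = 24.0 × sin 45° / sin 63°
V₂ = 24.0 × 0.7071/0.8910 = 19 m s⁻¹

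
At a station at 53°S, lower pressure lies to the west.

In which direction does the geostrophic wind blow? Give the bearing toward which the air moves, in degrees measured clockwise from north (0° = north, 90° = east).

The pressure-gradient force points toward the west (bearing 270°).
Geostrophic balance: in the Southern Hemisphere the Coriolis force deflects motion to the left, so the geostrophic wind blows 90° to the left of the pressure-gradient force (low pressure on the right).
Rotating 270° by 90° counterclockwise gives 180° — the wind blows toward the south.

180°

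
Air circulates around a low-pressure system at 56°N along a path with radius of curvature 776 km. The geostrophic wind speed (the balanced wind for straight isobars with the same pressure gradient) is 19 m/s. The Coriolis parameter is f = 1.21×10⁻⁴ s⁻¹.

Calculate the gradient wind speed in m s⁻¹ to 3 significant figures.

Around a low, centrifugal force acts outward with Coriolis, so pressure-gradient force balances both:
(1/ρ)|∂P/∂n| = fV + V²/R  →  V² + fR·V − fR·V_g = 0
With fR = 1.21×10⁻⁴ × 776×10³ m = 93.9 m/s:
V = [−fR + √((fR)² + 4 fR V_g)]/2 = [−93.9 + √(93.9² + 4×93.9×19)]/2 = 16.2 m/s
Subgeostrophic (V < V_g = 19 m/s), as expected around a low.

16.2 m s⁻¹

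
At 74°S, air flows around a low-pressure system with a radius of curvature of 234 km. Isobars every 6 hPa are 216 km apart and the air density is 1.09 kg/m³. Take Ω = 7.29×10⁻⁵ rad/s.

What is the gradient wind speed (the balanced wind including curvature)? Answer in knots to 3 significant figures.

Coriolis parameter at 74°S:
f = 2Ω sin φ = 2 × 7.29×10⁻⁵ × sin 74° = 1.40×10⁻⁴ s⁻¹
Pressure gradient: |∂P/∂n| = 600 Pa / 216000 m = 2.78×10⁻³ Pa/m
Geostrophic speed: V_g = |∂P/∂n|/(fρ) = 2.78×10⁻³/(1.40×10⁻⁴ × 1.09) = 18.2 m/s
Around a low, centrifugal force acts outward with Coriolis, so pressure-gradient force balances both:
(1/ρ)|∂P/∂n| = fV + V²/R  →  V² + fR·V − fR·V_g = 0
With fR = 1.40×10⁻⁴ × 234×10³ m = 32.8 m/s:
V = [−fR + √((fR)² + 4 fR V_g)]/2 = [−32.8 + √(32.8² + 4×32.8×18.2)]/2 = 13 m/s
Subgeostrophic (V < V_g = 18.2 m/s), as expected around a low.
Converting: 13 m/s × 1.944 = 25.3 knots

25.3 knots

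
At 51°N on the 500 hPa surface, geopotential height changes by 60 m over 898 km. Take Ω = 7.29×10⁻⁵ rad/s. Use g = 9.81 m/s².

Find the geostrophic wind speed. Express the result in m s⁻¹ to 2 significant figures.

5.8 m s⁻¹

Coriolis parameter at 51°N:
f = 2Ω sin φ = 2 × 7.29×10⁻⁵ × sin 51° = 1.13×10⁻⁴ s⁻¹
Height gradient: |∂Z/∂n| = 60 m / 898000 m = 6.68×10⁻⁵
On a pressure surface, geostrophic balance gives V_g = (g/f)|∂Z/∂n|:
V_g = 9.81 × 6.68×10⁻⁵ / 1.13×10⁻⁴ = 5.78 m/s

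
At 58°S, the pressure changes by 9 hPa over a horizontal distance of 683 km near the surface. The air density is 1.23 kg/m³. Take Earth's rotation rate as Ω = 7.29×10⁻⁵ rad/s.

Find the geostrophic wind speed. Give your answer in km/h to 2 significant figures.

Coriolis parameter at 58°S:
f = 2Ω sin φ = 2 × 7.29×10⁻⁵ × sin 58° = 1.24×10⁻⁴ s⁻¹
Pressure gradient: |∂P/∂n| = 900 Pa / 683000 m = 1.32×10⁻³ Pa/m
Geostrophic balance (pressure-gradient force = Coriolis force):
V_g = (1/(fρ)) |∂P/∂n| = 1.32×10⁻³ / (1.24×10⁻⁴ × 1.23) = 8.66 m/s
Converting: 8.66 m/s × 3.6 = 31 km/h

31 km/h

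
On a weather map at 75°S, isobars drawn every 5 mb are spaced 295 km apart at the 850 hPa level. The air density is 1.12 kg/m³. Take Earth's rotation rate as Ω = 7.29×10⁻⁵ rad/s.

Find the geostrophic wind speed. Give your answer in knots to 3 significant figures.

20.9 knots

Coriolis parameter at 75°S:
f = 2Ω sin φ = 2 × 7.29×10⁻⁵ × sin 75° = 1.41×10⁻⁴ s⁻¹
Pressure gradient: |∂P/∂n| = 500 Pa / 295000 m = 1.69×10⁻³ Pa/m
Geostrophic balance (pressure-gradient force = Coriolis force):
V_g = (1/(fρ)) |∂P/∂n| = 1.69×10⁻³ / (1.41×10⁻⁴ × 1.12) = 10.7 m/s
Converting: 10.7 m/s × 1.944 = 20.9 knots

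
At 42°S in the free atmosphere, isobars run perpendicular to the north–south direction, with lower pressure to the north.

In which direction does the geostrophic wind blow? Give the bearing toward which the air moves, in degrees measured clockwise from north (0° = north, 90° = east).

The pressure-gradient force points toward the north (bearing 000°).
Geostrophic balance: in the Southern Hemisphere the Coriolis force deflects motion to the left, so the geostrophic wind blows 90° to the left of the pressure-gradient force (low pressure on the right).
Rotating 000° by 90° counterclockwise gives 270° — the wind blows toward the west.

270°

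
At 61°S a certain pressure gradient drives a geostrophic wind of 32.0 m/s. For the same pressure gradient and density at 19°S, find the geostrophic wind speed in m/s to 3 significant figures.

86.0 m/s

With the same pressure gradient and density, V_g ∝ 1/f ∝ 1/sin φ.
V₂ = V₁ · sin φ₁ / sin φ₂ = 32.0 × sin 61° / sin 19°
V₂ = 32.0 × 0.8746/0.3256 = 86.0 m/s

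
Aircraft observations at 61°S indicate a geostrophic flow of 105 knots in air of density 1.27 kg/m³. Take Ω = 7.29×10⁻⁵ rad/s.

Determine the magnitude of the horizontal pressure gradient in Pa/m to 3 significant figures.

8.75×10⁻³ Pa/m

Coriolis parameter at 61°S:
f = 2Ω sin φ = 2 × 7.29×10⁻⁵ × sin 61° = 1.28×10⁻⁴ s⁻¹
Wind speed in SI: 105 knots = 54.0 m/s
Geostrophic balance rearranged: |∂P/∂n| = f ρ V_g
|∂P/∂n| = 1.28×10⁻⁴ × 1.27 × 54.0 = 8.75×10⁻³ Pa/m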